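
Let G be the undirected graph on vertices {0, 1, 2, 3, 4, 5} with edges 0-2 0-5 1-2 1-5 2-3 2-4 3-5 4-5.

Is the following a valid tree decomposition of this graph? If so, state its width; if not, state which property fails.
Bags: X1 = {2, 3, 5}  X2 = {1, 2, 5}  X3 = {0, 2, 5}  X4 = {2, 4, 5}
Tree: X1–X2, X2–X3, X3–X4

Yes; width 2.

Checking the three conditions: (i) the bags cover all of {0, 1, 2, 3, 4, 5}; (ii) for each edge, some bag contains both endpoints; (iii) the bags containing any fixed vertex form a subtree. All hold, so the decomposition is valid with width 3 − 1 = 2.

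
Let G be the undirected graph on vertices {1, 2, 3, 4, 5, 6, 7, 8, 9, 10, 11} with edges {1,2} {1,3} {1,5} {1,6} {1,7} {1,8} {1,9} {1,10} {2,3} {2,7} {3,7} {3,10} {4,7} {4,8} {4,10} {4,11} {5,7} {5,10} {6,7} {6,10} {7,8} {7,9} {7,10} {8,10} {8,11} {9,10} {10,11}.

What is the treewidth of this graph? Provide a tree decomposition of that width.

Treewidth 3.
One optimal decomposition is:
Bags: B1 = {1, 7, 8, 10}  B2 = {1, 3, 7, 10}  B3 = {1, 6, 7, 10}  B4 = {1, 7, 9, 10}  B5 = {4, 7, 8, 10}  B6 = {1, 5, 7, 10}  B7 = {4, 8, 10, 11}  B8 = {1, 2, 3, 7}
Tree: B1–B2, B1–B3, B2–B4, B1–B5, B3–B6, B5–B7, B2–B8

Every bag has size at most 4, so the width is 4 − 1 = 3 and tw(G) ≤ 3. For the lower bound, the 4 vertices {4, 8, 10, 11} are pairwise adjacent, and any tree decomposition puts a clique entirely inside one bag — forcing width ≥ 3. Hence tw(G) = 3 exactly.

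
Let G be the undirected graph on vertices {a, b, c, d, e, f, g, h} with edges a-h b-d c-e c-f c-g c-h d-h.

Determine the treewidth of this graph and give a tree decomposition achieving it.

Each bag holds 2 vertices, so the decomposition has width 1, which upper-bounds the treewidth. G has an edge, so its treewidth is at least 1. Hence tw(G) = 1 exactly.

Treewidth 1.
One such decomposition:
Bags: B1 = {d, h}  B2 = {b, d}  B3 = {c, h}  B4 = {c, f}  B5 = {c, e}  B6 = {a, h}  B7 = {c, g}
Tree: B1–B2, B1–B3, B3–B4, B4–B5, B1–B6, B5–B7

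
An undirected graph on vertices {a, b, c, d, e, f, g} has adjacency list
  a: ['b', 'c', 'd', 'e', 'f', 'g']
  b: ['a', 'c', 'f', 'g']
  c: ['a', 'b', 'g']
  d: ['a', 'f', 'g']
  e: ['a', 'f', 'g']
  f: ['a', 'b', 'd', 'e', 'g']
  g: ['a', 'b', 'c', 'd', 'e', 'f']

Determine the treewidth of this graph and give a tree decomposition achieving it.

Treewidth 3.
One such decomposition:
Bags: B1 = {a, e, f, g}  B2 = {a, b, f, g}  B3 = {a, d, f, g}  B4 = {a, b, c, g}
Tree: B1–B2, B2–B3, B2–B4

Every bag has size at most 4, so the width is 4 − 1 = 3 and tw(G) ≤ 3. For the lower bound, the 4 vertices {a, b, c, g} are pairwise adjacent, and any tree decomposition puts a clique entirely inside one bag — forcing width ≥ 3. Combining the bounds, tw(G) = 3.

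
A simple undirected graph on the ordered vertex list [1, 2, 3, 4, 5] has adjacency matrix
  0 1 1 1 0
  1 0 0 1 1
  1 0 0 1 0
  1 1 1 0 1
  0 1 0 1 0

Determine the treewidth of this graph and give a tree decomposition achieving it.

Treewidth 2.
One optimal decomposition is:
Bags: B1 = {1, 3, 4}  B2 = {1, 2, 4}  B3 = {2, 4, 5}
Tree: B1–B2, B2–B3

Every bag has size at most 3, so the width is 3 − 1 = 2 and tw(G) ≤ 2. On the other hand G contains the 3-clique {1, 2, 4}. A clique must lie in a single bag of any decomposition, so no decomposition can have width below 2. Combining the bounds, tw(G) = 2.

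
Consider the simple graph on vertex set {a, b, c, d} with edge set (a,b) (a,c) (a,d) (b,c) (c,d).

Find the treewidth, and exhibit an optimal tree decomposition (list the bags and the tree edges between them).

Each bag holds 3 vertices, so the decomposition has width 2, which upper-bounds the treewidth. For the lower bound, the 3 vertices {a, c, d} are pairwise adjacent, and any tree decomposition puts a clique entirely inside one bag — forcing width ≥ 2. Therefore the treewidth is 2.

Treewidth 2.
One optimal decomposition is:
Bags: B1 = {a, c, d}  B2 = {a, b, c}
Tree: B1–B2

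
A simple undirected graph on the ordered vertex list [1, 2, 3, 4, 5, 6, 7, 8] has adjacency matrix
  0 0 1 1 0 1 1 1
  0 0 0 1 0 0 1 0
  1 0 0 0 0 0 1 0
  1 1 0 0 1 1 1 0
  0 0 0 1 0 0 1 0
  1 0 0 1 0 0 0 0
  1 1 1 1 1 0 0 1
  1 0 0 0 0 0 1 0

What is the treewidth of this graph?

2

A width-2 tree decomposition is:
Bags: B1 = {4, 5, 7}  B2 = {2, 4, 7}  B3 = {1, 4, 7}  B4 = {1, 3, 7}  B5 = {1, 4, 6}  B6 = {1, 7, 8}
Tree: B1–B2, B2–B3, B3–B4, B3–B5, B3–B6
The largest bag has 3 vertices, giving width 2; this decomposition certifies tw(G) ≤ 2. On the other hand G contains the 3-clique {1, 4, 6}. A clique must lie in a single bag of any decomposition, so no decomposition can have width below 2. The upper and lower bounds meet at 2, so that is the treewidth.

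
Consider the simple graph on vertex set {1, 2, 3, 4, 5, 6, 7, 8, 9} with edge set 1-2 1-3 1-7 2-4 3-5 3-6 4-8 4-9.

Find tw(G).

1

A width-1 tree decomposition is:
Bags: B1 = {4, 8}  B2 = {2, 4}  B3 = {1, 2}  B4 = {1, 3}  B5 = {3, 5}  B6 = {3, 6}  B7 = {4, 9}  B8 = {1, 7}
Tree: B1–B2, B2–B3, B3–B4, B4–B5, B4–B6, B2–B7, B3–B8
The largest bag has 2 vertices, giving width 1; this decomposition certifies tw(G) ≤ 1. Any graph with an edge has treewidth ≥ 1, and G has the edge 8–4. Therefore the treewidth is 1.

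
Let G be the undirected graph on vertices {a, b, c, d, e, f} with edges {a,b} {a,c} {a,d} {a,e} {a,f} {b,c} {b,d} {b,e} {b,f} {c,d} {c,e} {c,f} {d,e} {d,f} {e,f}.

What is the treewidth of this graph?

5

A width-5 tree decomposition is:
Bags: B1 = {a, b, c, d, e, f}
Tree: (single bag)
A single bag containing all 6 vertices is trivially a valid decomposition of width 5. On the other hand G contains the 6-clique {a, b, c, d, e, f}. A clique must lie in a single bag of any decomposition, so no decomposition can have width below 5. Hence tw(G) = 5 exactly.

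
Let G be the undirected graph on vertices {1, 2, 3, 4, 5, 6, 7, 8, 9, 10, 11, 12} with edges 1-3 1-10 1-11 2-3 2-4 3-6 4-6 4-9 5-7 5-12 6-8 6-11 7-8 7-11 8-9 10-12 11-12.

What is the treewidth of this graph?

A width-3 tree decomposition is:
Bags: B1 = {1, 5, 10, 12}  B2 = {1, 5, 11, 12}  B3 = {1, 5, 7, 11}  B4 = {1, 3, 7, 11}  B5 = {3, 6, 7, 11}  B6 = {3, 6, 7, 8}  B7 = {2, 3, 6, 8}  B8 = {2, 4, 6, 8}  B9 = {2, 4, 8, 9}
Tree: B1–B2, B2–B3, B3–B4, B4–B5, B5–B6, B6–B7, B7–B8, B8–B9
Each bag holds 4 vertices, so the decomposition has width 3, which upper-bounds the treewidth. For the lower bound: the 4 vertex sets {5,10,12}, {1}, {11}, {3,6,7,8} are disjoint, each induces a connected subgraph, and every pair is joined by at least one edge of G. Contracting each set to a single vertex therefore yields K_{4} as a minor, and since treewidth is minor-monotone, tw(G) ≥ tw(K_{4}) = 3. Hence tw(G) = 3 exactly.

3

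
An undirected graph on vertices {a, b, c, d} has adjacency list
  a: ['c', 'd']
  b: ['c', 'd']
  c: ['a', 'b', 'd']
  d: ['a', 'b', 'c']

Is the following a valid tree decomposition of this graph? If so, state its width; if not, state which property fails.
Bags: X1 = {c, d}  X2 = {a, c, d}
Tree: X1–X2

No — vertex b appears in no bag.

A tree decomposition must satisfy three properties: every vertex lies in some bag; for every edge, both endpoints lie together in some bag; and for every vertex, the bags containing it form a connected subtree. Here vertex b appears in no bag, so the decomposition is invalid.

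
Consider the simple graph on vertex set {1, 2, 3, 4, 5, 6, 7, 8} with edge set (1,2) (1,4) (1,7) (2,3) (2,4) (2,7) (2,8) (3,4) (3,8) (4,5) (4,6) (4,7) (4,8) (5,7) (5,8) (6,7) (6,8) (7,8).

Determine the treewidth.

A width-3 tree decomposition is:
Bags: B1 = {4, 6, 7, 8}  B2 = {4, 5, 7, 8}  B3 = {2, 4, 7, 8}  B4 = {2, 3, 4, 8}  B5 = {1, 2, 4, 7}
Tree: B1–B2, B2–B3, B3–B4, B3–B5
The largest bag has 4 vertices, giving width 3; this decomposition certifies tw(G) ≤ 3. For the lower bound, the 4 vertices {2, 3, 4, 8} are pairwise adjacent, and any tree decomposition puts a clique entirely inside one bag — forcing width ≥ 3. Combining the bounds, tw(G) = 3.

3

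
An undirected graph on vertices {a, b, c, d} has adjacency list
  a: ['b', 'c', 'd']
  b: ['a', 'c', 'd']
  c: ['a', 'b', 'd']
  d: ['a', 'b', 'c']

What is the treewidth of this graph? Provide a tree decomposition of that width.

Treewidth 3.
One such decomposition:
Bags: B1 = {a, b, c, d}
Tree: (single bag)

A single bag containing all 4 vertices is trivially a valid decomposition of width 3. On the other hand G contains the 4-clique {a, b, c, d}. A clique must lie in a single bag of any decomposition, so no decomposition can have width below 3. Combining the bounds, tw(G) = 3.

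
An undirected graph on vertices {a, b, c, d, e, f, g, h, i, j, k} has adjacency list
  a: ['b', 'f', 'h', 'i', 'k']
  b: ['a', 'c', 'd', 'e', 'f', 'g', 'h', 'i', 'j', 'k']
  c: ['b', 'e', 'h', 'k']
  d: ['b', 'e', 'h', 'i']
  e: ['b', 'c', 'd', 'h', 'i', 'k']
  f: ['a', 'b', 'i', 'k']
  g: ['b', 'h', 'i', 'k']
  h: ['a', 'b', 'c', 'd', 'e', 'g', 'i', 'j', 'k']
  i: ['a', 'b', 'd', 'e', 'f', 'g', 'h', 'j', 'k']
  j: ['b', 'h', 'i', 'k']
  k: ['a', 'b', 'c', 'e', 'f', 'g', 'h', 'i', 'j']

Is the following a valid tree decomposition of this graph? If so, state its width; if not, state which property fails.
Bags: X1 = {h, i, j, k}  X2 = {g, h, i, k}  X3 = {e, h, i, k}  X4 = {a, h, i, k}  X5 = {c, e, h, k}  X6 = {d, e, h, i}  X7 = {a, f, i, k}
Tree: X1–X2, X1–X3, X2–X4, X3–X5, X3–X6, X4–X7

No — vertex b appears in no bag.

A tree decomposition must satisfy three properties: every vertex lies in some bag; for every edge, both endpoints lie together in some bag; and for every vertex, the bags containing it form a connected subtree. Here vertex b appears in no bag, so the decomposition is invalid.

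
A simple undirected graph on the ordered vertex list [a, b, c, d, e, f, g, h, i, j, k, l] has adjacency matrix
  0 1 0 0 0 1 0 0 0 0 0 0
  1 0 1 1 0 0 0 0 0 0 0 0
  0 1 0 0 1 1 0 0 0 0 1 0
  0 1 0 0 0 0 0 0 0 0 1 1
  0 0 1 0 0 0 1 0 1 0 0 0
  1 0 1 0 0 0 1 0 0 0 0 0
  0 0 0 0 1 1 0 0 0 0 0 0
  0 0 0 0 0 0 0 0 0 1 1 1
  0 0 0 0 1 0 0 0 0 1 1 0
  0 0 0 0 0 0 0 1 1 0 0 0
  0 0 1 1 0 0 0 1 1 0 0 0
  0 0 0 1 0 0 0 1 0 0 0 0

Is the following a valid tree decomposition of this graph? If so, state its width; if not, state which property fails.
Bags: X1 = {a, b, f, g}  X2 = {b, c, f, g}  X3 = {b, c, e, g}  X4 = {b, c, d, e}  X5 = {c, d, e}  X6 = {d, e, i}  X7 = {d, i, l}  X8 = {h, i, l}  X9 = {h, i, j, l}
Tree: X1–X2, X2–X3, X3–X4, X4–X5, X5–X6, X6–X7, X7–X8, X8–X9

A tree decomposition must satisfy three properties: every vertex lies in some bag; for every edge, both endpoints lie together in some bag; and for every vertex, the bags containing it form a connected subtree. Here vertex k appears in no bag, so the decomposition is invalid.

No — vertex k appears in no bag.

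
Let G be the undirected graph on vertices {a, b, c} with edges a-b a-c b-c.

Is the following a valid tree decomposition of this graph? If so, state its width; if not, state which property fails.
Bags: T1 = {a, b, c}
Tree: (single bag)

Yes; width 2.

Checking the three conditions: (i) the bags cover all of {a, b, c}; (ii) for each edge, some bag contains both endpoints; (iii) the bags containing any fixed vertex form a subtree. All hold, so the decomposition is valid with width 3 − 1 = 2.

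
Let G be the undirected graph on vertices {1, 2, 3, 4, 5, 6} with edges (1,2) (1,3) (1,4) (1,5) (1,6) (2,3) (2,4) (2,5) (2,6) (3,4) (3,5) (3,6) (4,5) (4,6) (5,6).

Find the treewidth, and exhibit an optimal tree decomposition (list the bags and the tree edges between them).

Treewidth 5.
Bags: B1 = {1, 2, 3, 4, 5, 6}
Tree: (single bag)

A single bag containing all 6 vertices is trivially a valid decomposition of width 5. On the other hand G contains the 6-clique {1, 2, 3, 4, 5, 6}. A clique must lie in a single bag of any decomposition, so no decomposition can have width below 5. The upper and lower bounds meet at 5, so that is the treewidth.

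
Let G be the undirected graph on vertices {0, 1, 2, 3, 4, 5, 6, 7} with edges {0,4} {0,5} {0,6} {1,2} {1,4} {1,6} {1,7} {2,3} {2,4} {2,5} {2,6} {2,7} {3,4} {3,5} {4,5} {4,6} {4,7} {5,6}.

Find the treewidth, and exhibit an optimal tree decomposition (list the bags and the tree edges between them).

Treewidth 3.
Bags: B1 = {1, 2, 4, 6}  B2 = {1, 2, 4, 7}  B3 = {2, 4, 5, 6}  B4 = {2, 3, 4, 5}  B5 = {0, 4, 5, 6}
Tree: B1–B2, B1–B3, B3–B4, B3–B5

Each bag holds 4 vertices, so the decomposition has width 3, which upper-bounds the treewidth. For the lower bound, the 4 vertices {0, 4, 5, 6} are pairwise adjacent, and any tree decomposition puts a clique entirely inside one bag — forcing width ≥ 3. Therefore the treewidth is 3.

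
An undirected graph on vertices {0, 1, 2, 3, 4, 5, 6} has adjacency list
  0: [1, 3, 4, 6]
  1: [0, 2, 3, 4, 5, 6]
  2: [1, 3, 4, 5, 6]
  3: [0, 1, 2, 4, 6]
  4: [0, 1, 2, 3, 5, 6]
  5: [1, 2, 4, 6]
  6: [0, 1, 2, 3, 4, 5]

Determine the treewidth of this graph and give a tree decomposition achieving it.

Every bag has size at most 5, so the width is 5 − 1 = 4 and tw(G) ≤ 4. Conversely, {0, 1, 3, 4, 6} is a clique of size 5, and the vertices of any clique must share a bag in every tree decomposition; so some bag has ≥ 5 vertices and tw(G) ≥ 4. Combining the bounds, tw(G) = 4.

Treewidth 4.
One such decomposition:
Bags: B1 = {0, 1, 3, 4, 6}  B2 = {1, 2, 3, 4, 6}  B3 = {1, 2, 4, 5, 6}
Tree: B1–B2, B2–B3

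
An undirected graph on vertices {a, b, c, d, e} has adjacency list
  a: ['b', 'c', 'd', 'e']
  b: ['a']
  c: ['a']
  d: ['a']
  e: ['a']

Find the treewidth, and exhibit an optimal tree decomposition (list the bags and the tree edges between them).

Each bag holds 2 vertices, so the decomposition has width 1, which upper-bounds the treewidth. Any graph with an edge has treewidth ≥ 1, and G has the edge e–a. Therefore the treewidth is 1.

Treewidth 1.
Bags: B1 = {a, e}  B2 = {a, d}  B3 = {a, c}  B4 = {a, b}
Tree: B1–B2, B1–B3, B1–B4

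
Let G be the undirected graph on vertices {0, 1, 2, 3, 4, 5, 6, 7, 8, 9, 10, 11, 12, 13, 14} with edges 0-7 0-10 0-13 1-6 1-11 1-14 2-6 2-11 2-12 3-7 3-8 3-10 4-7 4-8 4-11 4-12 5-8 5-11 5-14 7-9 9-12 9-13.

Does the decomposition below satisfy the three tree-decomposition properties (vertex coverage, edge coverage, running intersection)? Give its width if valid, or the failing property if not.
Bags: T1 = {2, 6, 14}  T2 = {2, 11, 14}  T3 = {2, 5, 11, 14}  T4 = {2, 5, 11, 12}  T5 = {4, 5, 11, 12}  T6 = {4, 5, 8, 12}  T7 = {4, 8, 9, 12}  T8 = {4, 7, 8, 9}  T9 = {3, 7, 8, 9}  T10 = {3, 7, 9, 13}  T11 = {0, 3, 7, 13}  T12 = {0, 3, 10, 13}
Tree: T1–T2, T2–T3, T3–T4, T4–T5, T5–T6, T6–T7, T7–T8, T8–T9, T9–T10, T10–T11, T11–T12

No — vertex 1 appears in no bag.

A tree decomposition must satisfy three properties: every vertex lies in some bag; for every edge, both endpoints lie together in some bag; and for every vertex, the bags containing it form a connected subtree. Here vertex 1 appears in no bag, so the decomposition is invalid.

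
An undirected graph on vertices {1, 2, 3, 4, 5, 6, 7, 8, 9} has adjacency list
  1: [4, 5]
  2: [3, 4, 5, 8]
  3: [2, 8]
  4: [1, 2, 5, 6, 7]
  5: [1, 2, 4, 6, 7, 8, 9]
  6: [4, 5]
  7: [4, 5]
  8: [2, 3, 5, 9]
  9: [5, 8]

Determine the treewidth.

2

A width-2 tree decomposition is:
Bags: B1 = {2, 3, 8}  B2 = {2, 5, 8}  B3 = {2, 4, 5}  B4 = {4, 5, 7}  B5 = {5, 8, 9}  B6 = {4, 5, 6}  B7 = {1, 4, 5}
Tree: B1–B2, B2–B3, B3–B4, B2–B5, B3–B6, B6–B7
Every bag has size at most 3, so the width is 3 − 1 = 2 and tw(G) ≤ 2. For the lower bound, the 3 vertices {2, 3, 8} are pairwise adjacent, and any tree decomposition puts a clique entirely inside one bag — forcing width ≥ 2. Therefore the treewidth is 2.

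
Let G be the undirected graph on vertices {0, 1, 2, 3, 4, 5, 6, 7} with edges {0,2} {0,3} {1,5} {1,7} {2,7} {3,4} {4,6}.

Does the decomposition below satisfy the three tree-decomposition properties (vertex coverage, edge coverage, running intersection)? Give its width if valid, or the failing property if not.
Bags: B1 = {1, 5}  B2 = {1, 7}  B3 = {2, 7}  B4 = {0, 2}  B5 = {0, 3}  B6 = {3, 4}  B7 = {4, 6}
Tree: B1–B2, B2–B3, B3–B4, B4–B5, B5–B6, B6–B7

Vertex coverage: the bags together contain {0, 1, 2, 3, 4, 5, 6, 7}, the full vertex set. Edge coverage: each edge of G has both endpoints in at least one bag. Running intersection: for every vertex, the bags containing it form a connected subtree. All three properties hold, so this is a valid tree decomposition of width max|bag| − 1 = 1, and hence tw(G) ≤ 1.

Yes; width 1.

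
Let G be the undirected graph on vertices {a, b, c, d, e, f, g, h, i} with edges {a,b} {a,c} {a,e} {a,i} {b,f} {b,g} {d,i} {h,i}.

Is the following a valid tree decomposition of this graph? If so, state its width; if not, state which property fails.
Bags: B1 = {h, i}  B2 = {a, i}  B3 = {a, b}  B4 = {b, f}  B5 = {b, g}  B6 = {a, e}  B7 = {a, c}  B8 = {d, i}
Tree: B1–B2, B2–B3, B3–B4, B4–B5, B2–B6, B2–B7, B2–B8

Every vertex of G appears in some bag (union = {a, b, c, d, e, f, g, h, i}); every edge is covered by a bag; and for each vertex v the set of bags containing v is connected in the bag tree. The decomposition is therefore valid. The largest bag has 2 vertices, so the width is 1.

Yes; width 1.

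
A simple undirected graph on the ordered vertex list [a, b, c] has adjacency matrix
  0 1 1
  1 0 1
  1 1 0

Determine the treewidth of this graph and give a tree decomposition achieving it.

With just one bag of size 3, the width is 3 − 1 = 2, so tw(G) ≤ 2. On the other hand G contains the 3-clique {a, b, c}. A clique must lie in a single bag of any decomposition, so no decomposition can have width below 2. The upper and lower bounds meet at 2, so that is the treewidth.

Treewidth 2.
Bags: B1 = {a, b, c}
Tree: (single bag)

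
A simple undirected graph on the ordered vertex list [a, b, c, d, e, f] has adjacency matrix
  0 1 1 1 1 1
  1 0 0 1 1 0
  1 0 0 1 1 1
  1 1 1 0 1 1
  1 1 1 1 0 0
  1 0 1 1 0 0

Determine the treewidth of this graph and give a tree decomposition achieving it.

Each bag holds 4 vertices, so the decomposition has width 3, which upper-bounds the treewidth. For the lower bound, the 4 vertices {a, c, d, e} are pairwise adjacent, and any tree decomposition puts a clique entirely inside one bag — forcing width ≥ 3. Hence tw(G) = 3 exactly.

Treewidth 3.
One optimal decomposition is:
Bags: B1 = {a, c, d, f}  B2 = {a, c, d, e}  B3 = {a, b, d, e}
Tree: B1–B2, B2–B3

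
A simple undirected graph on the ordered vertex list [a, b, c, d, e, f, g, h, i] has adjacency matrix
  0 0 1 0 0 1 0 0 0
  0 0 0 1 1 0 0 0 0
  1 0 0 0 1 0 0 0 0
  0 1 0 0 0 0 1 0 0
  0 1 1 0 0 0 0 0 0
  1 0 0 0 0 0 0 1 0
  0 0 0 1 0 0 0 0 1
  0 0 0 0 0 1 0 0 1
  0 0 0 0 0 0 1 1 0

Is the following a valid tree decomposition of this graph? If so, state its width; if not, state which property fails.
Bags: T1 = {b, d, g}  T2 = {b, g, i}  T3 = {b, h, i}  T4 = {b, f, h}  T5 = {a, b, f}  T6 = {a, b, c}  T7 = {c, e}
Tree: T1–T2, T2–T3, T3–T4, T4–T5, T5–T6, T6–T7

A tree decomposition must satisfy three properties: every vertex lies in some bag; for every edge, both endpoints lie together in some bag; and for every vertex, the bags containing it form a connected subtree. Here edge (b,e) lies in no bag, so the decomposition is invalid.

No — edge (b,e) lies in no bag.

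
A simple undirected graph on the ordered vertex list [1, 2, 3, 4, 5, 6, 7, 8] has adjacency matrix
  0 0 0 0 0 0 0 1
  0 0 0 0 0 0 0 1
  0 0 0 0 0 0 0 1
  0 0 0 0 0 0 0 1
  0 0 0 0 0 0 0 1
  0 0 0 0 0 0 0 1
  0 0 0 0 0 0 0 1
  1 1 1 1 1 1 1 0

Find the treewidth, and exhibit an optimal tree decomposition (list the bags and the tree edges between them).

Every bag has size at most 2, so the width is 2 − 1 = 1 and tw(G) ≤ 1. Any graph with an edge has treewidth ≥ 1, and G has the edge 1–8. Combining the bounds, tw(G) = 1.

Treewidth 1.
Bags: B1 = {1, 8}  B2 = {6, 8}  B3 = {2, 8}  B4 = {4, 8}  B5 = {7, 8}  B6 = {3, 8}  B7 = {5, 8}
Tree: B1–B2, B1–B3, B1–B4, B1–B5, B1–B6, B1–B7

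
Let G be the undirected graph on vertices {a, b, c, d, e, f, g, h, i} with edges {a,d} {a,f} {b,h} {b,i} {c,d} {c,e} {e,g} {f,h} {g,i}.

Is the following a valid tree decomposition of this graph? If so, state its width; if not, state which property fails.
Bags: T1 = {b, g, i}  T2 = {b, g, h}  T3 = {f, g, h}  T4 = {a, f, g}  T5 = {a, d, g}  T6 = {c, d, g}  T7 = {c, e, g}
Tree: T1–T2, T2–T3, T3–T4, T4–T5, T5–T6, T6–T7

Every vertex of G appears in some bag (union = {a, b, c, d, e, f, g, h, i}); every edge is covered by a bag; and for each vertex v the set of bags containing v is connected in the bag tree. The decomposition is therefore valid. The largest bag has 3 vertices, so the width is 2.

Yes; width 2.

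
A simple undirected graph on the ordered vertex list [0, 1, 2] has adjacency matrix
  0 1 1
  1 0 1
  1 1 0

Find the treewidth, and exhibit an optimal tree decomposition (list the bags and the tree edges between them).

A single bag containing all 3 vertices is trivially a valid decomposition of width 2. Conversely, {0, 1, 2} is a clique of size 3, and the vertices of any clique must share a bag in every tree decomposition; so some bag has ≥ 3 vertices and tw(G) ≥ 2. Hence tw(G) = 2 exactly.

Treewidth 2.
One such decomposition:
Bags: B1 = {0, 1, 2}
Tree: (single bag)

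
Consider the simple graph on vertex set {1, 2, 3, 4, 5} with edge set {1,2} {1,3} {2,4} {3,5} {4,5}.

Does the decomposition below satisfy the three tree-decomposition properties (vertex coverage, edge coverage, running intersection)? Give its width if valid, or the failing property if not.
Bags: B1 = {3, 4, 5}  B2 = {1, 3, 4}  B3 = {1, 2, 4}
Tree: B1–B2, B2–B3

Vertex coverage: the bags together contain {1, 2, 3, 4, 5}, the full vertex set. Edge coverage: each edge of G has both endpoints in at least one bag. Running intersection: for every vertex, the bags containing it form a connected subtree. All three properties hold, so this is a valid tree decomposition of width max|bag| − 1 = 2, and hence tw(G) ≤ 2.

Yes; width 2.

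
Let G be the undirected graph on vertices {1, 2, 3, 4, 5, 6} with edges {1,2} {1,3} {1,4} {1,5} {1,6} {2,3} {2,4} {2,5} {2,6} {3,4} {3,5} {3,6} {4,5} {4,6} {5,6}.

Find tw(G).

A width-5 tree decomposition is:
Bags: B1 = {1, 2, 3, 4, 5, 6}
Tree: (single bag)
With just one bag of size 6, the width is 6 − 1 = 5, so tw(G) ≤ 5. For the lower bound, the 6 vertices {1, 2, 3, 4, 5, 6} are pairwise adjacent, and any tree decomposition puts a clique entirely inside one bag — forcing width ≥ 5. The upper and lower bounds meet at 5, so that is the treewidth.

5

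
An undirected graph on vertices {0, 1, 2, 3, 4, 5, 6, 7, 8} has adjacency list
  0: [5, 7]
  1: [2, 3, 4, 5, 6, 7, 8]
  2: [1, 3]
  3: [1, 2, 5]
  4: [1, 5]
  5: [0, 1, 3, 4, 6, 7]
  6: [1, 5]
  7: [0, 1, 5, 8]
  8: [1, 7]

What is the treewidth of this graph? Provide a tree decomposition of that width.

Every bag has size at most 3, so the width is 3 − 1 = 2 and tw(G) ≤ 2. On the other hand G contains the 3-clique {0, 5, 7}. A clique must lie in a single bag of any decomposition, so no decomposition can have width below 2. Hence tw(G) = 2 exactly.

Treewidth 2.
One such decomposition:
Bags: B1 = {1, 7, 8}  B2 = {1, 5, 7}  B3 = {1, 5, 6}  B4 = {1, 3, 5}  B5 = {1, 4, 5}  B6 = {0, 5, 7}  B7 = {1, 2, 3}
Tree: B1–B2, B2–B3, B3–B4, B2–B5, B2–B6, B4–B7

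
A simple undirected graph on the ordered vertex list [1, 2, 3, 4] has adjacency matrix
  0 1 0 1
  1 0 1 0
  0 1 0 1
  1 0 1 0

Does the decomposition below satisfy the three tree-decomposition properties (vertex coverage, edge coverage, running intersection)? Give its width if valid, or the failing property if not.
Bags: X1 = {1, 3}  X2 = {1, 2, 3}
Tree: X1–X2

No — vertex 4 appears in no bag.

A tree decomposition must satisfy three properties: every vertex lies in some bag; for every edge, both endpoints lie together in some bag; and for every vertex, the bags containing it form a connected subtree. Here vertex 4 appears in no bag, so the decomposition is invalid.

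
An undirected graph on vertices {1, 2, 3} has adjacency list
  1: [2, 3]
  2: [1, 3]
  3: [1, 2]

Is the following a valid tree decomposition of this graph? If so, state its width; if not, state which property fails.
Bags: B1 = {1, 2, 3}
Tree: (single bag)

Yes; width 2.

Every vertex of G appears in some bag (union = {1, 2, 3}); every edge is covered by a bag; and for each vertex v the set of bags containing v is connected in the bag tree. The decomposition is therefore valid. The largest bag has 3 vertices, so the width is 2.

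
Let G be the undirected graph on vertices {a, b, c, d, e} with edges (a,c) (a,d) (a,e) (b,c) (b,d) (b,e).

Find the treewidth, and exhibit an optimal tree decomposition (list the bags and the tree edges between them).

Treewidth 2.
One optimal decomposition is:
Bags: B1 = {a, b, d}  B2 = {a, b, c}  B3 = {a, b, e}
Tree: B1–B2, B2–B3

The largest bag has 3 vertices, giving width 2; this decomposition certifies tw(G) ≤ 2. Since b–d–a–c–b is a cycle in G, G is not acyclic. Forests are exactly the graphs of treewidth ≤ 1, so tw(G) ≥ 2. Combining the bounds, tw(G) = 2.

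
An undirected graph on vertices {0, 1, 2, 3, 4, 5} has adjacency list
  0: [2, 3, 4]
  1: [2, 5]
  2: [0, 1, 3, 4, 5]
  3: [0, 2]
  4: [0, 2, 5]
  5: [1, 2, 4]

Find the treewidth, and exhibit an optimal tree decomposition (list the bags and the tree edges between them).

Every bag has size at most 3, so the width is 3 − 1 = 2 and tw(G) ≤ 2. On the other hand G contains the 3-clique {0, 2, 3}. A clique must lie in a single bag of any decomposition, so no decomposition can have width below 2. The upper and lower bounds meet at 2, so that is the treewidth.

Treewidth 2.
One optimal decomposition is:
Bags: B1 = {0, 2, 4}  B2 = {0, 2, 3}  B3 = {2, 4, 5}  B4 = {1, 2, 5}
Tree: B1–B2, B1–B3, B3–B4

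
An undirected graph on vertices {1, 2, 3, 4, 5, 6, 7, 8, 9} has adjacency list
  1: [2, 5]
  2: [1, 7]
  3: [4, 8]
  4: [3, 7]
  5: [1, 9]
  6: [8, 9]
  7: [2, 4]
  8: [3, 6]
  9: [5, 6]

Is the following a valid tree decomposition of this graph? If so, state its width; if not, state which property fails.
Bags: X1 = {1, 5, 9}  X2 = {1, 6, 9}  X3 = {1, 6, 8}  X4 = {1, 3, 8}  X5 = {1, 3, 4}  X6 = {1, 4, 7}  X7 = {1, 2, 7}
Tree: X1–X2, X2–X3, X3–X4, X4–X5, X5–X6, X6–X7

Checking the three conditions: (i) the bags cover all of {1, 2, 3, 4, 5, 6, 7, 8, 9}; (ii) for each edge, some bag contains both endpoints; (iii) the bags containing any fixed vertex form a subtree. All hold, so the decomposition is valid with width 3 − 1 = 2.

Yes; width 2.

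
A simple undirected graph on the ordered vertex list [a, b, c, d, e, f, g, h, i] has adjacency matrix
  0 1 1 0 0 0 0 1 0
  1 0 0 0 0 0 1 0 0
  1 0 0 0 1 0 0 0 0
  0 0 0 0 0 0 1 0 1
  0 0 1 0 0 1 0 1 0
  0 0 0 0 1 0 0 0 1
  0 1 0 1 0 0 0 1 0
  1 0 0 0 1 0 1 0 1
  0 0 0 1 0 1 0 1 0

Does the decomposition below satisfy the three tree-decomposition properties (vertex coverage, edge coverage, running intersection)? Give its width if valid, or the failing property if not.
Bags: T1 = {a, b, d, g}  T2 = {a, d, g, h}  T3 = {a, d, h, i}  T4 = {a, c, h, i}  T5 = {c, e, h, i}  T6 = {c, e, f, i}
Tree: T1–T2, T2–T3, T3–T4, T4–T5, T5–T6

Every vertex of G appears in some bag (union = {a, b, c, d, e, f, g, h, i}); every edge is covered by a bag; and for each vertex v the set of bags containing v is connected in the bag tree. The decomposition is therefore valid. The largest bag has 4 vertices, so the width is 3.

Yes; width 3.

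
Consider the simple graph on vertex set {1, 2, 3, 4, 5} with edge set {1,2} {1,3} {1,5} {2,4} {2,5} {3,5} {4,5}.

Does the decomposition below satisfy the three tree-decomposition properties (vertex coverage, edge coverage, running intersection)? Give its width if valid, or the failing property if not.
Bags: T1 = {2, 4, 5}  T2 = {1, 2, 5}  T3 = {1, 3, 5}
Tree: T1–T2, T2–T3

Every vertex of G appears in some bag (union = {1, 2, 3, 4, 5}); every edge is covered by a bag; and for each vertex v the set of bags containing v is connected in the bag tree. The decomposition is therefore valid. The largest bag has 3 vertices, so the width is 2.

Yes; width 2.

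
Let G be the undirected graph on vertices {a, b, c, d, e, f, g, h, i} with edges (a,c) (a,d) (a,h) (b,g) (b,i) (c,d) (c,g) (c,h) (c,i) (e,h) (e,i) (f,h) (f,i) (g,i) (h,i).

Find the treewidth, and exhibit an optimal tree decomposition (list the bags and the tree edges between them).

The largest bag has 3 vertices, giving width 2; this decomposition certifies tw(G) ≤ 2. On the other hand G contains the 3-clique {a, c, d}. A clique must lie in a single bag of any decomposition, so no decomposition can have width below 2. Combining the bounds, tw(G) = 2.

Treewidth 2.
Bags: B1 = {b, g, i}  B2 = {c, g, i}  B3 = {c, h, i}  B4 = {f, h, i}  B5 = {a, c, h}  B6 = {a, c, d}  B7 = {e, h, i}
Tree: B1–B2, B2–B3, B3–B4, B3–B5, B5–B6, B3–B7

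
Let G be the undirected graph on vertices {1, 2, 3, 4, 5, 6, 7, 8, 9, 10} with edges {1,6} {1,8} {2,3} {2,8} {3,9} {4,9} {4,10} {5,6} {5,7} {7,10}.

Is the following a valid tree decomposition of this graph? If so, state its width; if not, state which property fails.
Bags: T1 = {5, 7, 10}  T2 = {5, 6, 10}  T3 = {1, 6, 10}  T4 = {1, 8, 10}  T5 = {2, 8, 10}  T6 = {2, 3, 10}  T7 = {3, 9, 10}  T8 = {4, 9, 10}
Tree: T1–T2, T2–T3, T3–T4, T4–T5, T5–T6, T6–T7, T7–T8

Yes; width 2.

Vertex coverage: the bags together contain {1, 2, 3, 4, 5, 6, 7, 8, 9, 10}, the full vertex set. Edge coverage: each edge of G has both endpoints in at least one bag. Running intersection: for every vertex, the bags containing it form a connected subtree. All three properties hold, so this is a valid tree decomposition of width max|bag| − 1 = 2, and hence tw(G) ≤ 2.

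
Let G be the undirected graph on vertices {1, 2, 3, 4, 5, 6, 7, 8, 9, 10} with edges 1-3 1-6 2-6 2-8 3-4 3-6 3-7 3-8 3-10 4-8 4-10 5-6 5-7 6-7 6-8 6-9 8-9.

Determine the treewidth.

A width-2 tree decomposition is:
Bags: B1 = {3, 4, 8}  B2 = {3, 6, 8}  B3 = {1, 3, 6}  B4 = {3, 4, 10}  B5 = {6, 8, 9}  B6 = {3, 6, 7}  B7 = {5, 6, 7}  B8 = {2, 6, 8}
Tree: B1–B2, B2–B3, B1–B4, B2–B5, B3–B6, B6–B7, B5–B8
Each bag holds 3 vertices, so the decomposition has width 2, which upper-bounds the treewidth. For the lower bound, the 3 vertices {3, 4, 10} are pairwise adjacent, and any tree decomposition puts a clique entirely inside one bag — forcing width ≥ 2. Hence tw(G) = 2 exactly.

2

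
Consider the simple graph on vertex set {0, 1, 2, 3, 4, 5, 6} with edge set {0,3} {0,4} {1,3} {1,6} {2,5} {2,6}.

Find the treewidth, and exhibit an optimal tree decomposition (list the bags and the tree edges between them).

Each bag holds 2 vertices, so the decomposition has width 1, which upper-bounds the treewidth. Any graph with an edge has treewidth ≥ 1, and G has the edge 5–2. Hence tw(G) = 1 exactly.

Treewidth 1.
Bags: B1 = {2, 5}  B2 = {2, 6}  B3 = {1, 6}  B4 = {1, 3}  B5 = {0, 3}  B6 = {0, 4}
Tree: B1–B2, B2–B3, B3–B4, B4–B5, B5–B6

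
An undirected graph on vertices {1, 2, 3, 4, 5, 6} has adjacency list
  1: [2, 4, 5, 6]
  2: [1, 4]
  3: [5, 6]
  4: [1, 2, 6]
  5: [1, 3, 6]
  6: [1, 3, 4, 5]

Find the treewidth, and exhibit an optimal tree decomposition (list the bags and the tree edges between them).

Each bag holds 3 vertices, so the decomposition has width 2, which upper-bounds the treewidth. For the lower bound, the 3 vertices {1, 2, 4} are pairwise adjacent, and any tree decomposition puts a clique entirely inside one bag — forcing width ≥ 2. Combining the bounds, tw(G) = 2.

Treewidth 2.
Bags: B1 = {1, 4, 6}  B2 = {1, 2, 4}  B3 = {1, 5, 6}  B4 = {3, 5, 6}
Tree: B1–B2, B1–B3, B3–B4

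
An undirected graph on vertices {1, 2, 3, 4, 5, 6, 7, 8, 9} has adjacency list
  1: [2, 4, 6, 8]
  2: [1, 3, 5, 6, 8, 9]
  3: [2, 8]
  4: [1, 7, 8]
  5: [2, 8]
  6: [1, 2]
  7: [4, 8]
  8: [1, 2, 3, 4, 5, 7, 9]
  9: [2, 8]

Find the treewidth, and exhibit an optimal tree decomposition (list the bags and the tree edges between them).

Treewidth 2.
One optimal decomposition is:
Bags: B1 = {1, 2, 8}  B2 = {2, 3, 8}  B3 = {1, 4, 8}  B4 = {2, 8, 9}  B5 = {1, 2, 6}  B6 = {4, 7, 8}  B7 = {2, 5, 8}
Tree: B1–B2, B1–B3, B2–B4, B1–B5, B3–B6, B1–B7

The largest bag has 3 vertices, giving width 2; this decomposition certifies tw(G) ≤ 2. Conversely, {1, 2, 8} is a clique of size 3, and the vertices of any clique must share a bag in every tree decomposition; so some bag has ≥ 3 vertices and tw(G) ≥ 2. Hence tw(G) = 2 exactly.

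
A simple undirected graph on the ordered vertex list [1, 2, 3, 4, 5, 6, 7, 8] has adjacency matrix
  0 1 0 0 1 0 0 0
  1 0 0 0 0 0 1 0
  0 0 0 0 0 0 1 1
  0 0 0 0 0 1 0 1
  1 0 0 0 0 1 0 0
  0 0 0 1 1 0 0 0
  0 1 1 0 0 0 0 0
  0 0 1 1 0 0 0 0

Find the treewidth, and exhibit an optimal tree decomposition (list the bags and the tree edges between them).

Each bag holds 3 vertices, so the decomposition has width 2, which upper-bounds the treewidth. Since 1–2–7–3–8–4–6–5–1 is a cycle in G, G is not acyclic. Forests are exactly the graphs of treewidth ≤ 1, so tw(G) ≥ 2. Therefore the treewidth is 2.

Treewidth 2.
One such decomposition:
Bags: B1 = {1, 2, 7}  B2 = {1, 3, 7}  B3 = {1, 3, 8}  B4 = {1, 4, 8}  B5 = {1, 4, 6}  B6 = {1, 5, 6}
Tree: B1–B2, B2–B3, B3–B4, B4–B5, B5–B6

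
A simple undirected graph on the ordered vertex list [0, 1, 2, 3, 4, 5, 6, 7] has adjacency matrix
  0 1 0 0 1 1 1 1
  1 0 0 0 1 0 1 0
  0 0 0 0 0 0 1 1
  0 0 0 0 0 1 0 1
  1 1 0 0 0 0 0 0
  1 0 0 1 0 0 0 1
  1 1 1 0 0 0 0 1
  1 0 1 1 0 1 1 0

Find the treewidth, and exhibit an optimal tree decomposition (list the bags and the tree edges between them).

Each bag holds 3 vertices, so the decomposition has width 2, which upper-bounds the treewidth. For the lower bound, the 3 vertices {0, 1, 4} are pairwise adjacent, and any tree decomposition puts a clique entirely inside one bag — forcing width ≥ 2. The upper and lower bounds meet at 2, so that is the treewidth.

Treewidth 2.
One optimal decomposition is:
Bags: B1 = {0, 6, 7}  B2 = {2, 6, 7}  B3 = {0, 5, 7}  B4 = {3, 5, 7}  B5 = {0, 1, 6}  B6 = {0, 1, 4}
Tree: B1–B2, B1–B3, B3–B4, B1–B5, B5–B6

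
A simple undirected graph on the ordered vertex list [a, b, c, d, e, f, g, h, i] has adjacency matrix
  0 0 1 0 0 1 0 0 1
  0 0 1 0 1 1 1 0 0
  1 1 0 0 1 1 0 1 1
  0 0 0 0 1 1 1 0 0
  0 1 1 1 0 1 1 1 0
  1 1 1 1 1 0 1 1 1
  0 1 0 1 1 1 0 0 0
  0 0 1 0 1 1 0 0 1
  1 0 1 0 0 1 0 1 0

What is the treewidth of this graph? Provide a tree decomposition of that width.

Treewidth 3.
One such decomposition:
Bags: B1 = {b, e, f, g}  B2 = {b, c, e, f}  B3 = {d, e, f, g}  B4 = {c, e, f, h}  B5 = {c, f, h, i}  B6 = {a, c, f, i}
Tree: B1–B2, B1–B3, B2–B4, B4–B5, B5–B6

Each bag holds 4 vertices, so the decomposition has width 3, which upper-bounds the treewidth. On the other hand G contains the 4-clique {d, e, f, g}. A clique must lie in a single bag of any decomposition, so no decomposition can have width below 3. The upper and lower bounds meet at 3, so that is the treewidth.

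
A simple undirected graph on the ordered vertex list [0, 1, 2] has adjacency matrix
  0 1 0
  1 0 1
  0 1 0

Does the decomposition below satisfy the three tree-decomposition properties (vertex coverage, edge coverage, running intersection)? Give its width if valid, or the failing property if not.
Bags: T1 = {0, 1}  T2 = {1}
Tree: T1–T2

A tree decomposition must satisfy three properties: every vertex lies in some bag; for every edge, both endpoints lie together in some bag; and for every vertex, the bags containing it form a connected subtree. Here vertex 2 appears in no bag, so the decomposition is invalid.

No — vertex 2 appears in no bag.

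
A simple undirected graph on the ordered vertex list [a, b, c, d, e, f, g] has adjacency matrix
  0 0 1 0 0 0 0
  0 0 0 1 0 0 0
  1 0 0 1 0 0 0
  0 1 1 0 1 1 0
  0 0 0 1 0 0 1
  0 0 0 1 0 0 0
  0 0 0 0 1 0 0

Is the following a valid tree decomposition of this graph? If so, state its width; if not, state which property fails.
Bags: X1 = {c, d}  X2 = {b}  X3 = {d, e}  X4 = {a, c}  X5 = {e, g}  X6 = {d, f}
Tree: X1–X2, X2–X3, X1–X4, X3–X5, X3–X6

No — edge (d,b) lies in no bag.

A tree decomposition must satisfy three properties: every vertex lies in some bag; for every edge, both endpoints lie together in some bag; and for every vertex, the bags containing it form a connected subtree. Here edge (d,b) lies in no bag, so the decomposition is invalid.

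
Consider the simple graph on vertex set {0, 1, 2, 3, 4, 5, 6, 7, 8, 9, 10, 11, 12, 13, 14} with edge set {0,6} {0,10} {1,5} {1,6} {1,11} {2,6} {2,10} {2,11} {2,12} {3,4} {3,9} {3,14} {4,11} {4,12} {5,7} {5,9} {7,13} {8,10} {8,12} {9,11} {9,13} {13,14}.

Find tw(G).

3

A width-3 tree decomposition is:
Bags: B1 = {0, 6, 8, 10}  B2 = {2, 6, 8, 10}  B3 = {2, 6, 8, 12}  B4 = {1, 2, 6, 12}  B5 = {1, 2, 11, 12}  B6 = {1, 4, 11, 12}  B7 = {1, 4, 5, 11}  B8 = {4, 5, 9, 11}  B9 = {3, 4, 5, 9}  B10 = {3, 5, 7, 9}  B11 = {3, 7, 9, 13}  B12 = {3, 7, 13, 14}
Tree: B1–B2, B2–B3, B3–B4, B4–B5, B5–B6, B6–B7, B7–B8, B8–B9, B9–B10, B10–B11, B11–B12
The largest bag has 4 vertices, giving width 3; this decomposition certifies tw(G) ≤ 3. For the lower bound: the 4 vertex sets {0,8,10}, {6}, {2}, {1,4,11,12} are disjoint, each induces a connected subgraph, and every pair is joined by at least one edge of G. Contracting each set to a single vertex therefore yields K_{4} as a minor, and since treewidth is minor-monotone, tw(G) ≥ tw(K_{4}) = 3. Therefore the treewidth is 3.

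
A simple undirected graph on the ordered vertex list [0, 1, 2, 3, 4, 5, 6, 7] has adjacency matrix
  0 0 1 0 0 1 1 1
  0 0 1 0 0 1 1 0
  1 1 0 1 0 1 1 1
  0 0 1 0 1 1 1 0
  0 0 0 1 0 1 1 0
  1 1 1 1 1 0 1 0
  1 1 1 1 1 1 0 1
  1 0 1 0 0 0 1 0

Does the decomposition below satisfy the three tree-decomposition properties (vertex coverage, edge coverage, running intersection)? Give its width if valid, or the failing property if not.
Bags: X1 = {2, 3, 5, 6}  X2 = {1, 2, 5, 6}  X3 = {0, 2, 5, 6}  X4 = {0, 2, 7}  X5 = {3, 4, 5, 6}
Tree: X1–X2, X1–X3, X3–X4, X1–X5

A tree decomposition must satisfy three properties: every vertex lies in some bag; for every edge, both endpoints lie together in some bag; and for every vertex, the bags containing it form a connected subtree. Here edge (6,7) lies in no bag, so the decomposition is invalid.

No — edge (6,7) lies in no bag.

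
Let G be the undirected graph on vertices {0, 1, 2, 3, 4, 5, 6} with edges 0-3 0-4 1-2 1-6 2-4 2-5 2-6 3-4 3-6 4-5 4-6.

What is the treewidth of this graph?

2

A width-2 tree decomposition is:
Bags: B1 = {2, 4, 6}  B2 = {2, 4, 5}  B3 = {3, 4, 6}  B4 = {1, 2, 6}  B5 = {0, 3, 4}
Tree: B1–B2, B1–B3, B1–B4, B3–B5
Every bag has size at most 3, so the width is 3 − 1 = 2 and tw(G) ≤ 2. For the lower bound, the 3 vertices {1, 2, 6} are pairwise adjacent, and any tree decomposition puts a clique entirely inside one bag — forcing width ≥ 2. Combining the bounds, tw(G) = 2.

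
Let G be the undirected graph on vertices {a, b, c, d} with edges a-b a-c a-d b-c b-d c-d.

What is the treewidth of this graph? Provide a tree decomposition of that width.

Treewidth 3.
One such decomposition:
Bags: B1 = {a, b, c, d}
Tree: (single bag)

With just one bag of size 4, the width is 4 − 1 = 3, so tw(G) ≤ 3. For the lower bound, the 4 vertices {a, b, c, d} are pairwise adjacent, and any tree decomposition puts a clique entirely inside one bag — forcing width ≥ 3. Therefore the treewidth is 3.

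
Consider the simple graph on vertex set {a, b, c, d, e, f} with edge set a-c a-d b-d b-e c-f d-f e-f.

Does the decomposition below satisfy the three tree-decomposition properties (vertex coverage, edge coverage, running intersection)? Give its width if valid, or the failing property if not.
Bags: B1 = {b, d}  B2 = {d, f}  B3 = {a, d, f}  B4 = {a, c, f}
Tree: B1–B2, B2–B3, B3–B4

No — vertex e appears in no bag.

A tree decomposition must satisfy three properties: every vertex lies in some bag; for every edge, both endpoints lie together in some bag; and for every vertex, the bags containing it form a connected subtree. Here vertex e appears in no bag, so the decomposition is invalid.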